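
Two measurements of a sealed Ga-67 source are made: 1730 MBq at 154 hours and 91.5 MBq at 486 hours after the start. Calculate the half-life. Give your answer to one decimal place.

Over Δt = 486 − 154 = 332 hours, the level fell by a factor of 1730/91.5 ≈ 18.907.
n = log₂(18.907) ≈ 4.2409 half-lives, so t½ = 332/4.2409 ≈ 78.286 hours.

78.3 hours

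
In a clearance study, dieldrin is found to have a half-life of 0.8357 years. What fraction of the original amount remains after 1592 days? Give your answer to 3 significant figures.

0.0268

1592 days = 4.36164 years.
n = 4.36164/0.8357 ≈ 5.2192 half-lives.
Fraction remaining = (1/2)^5.2192 ≈ 0.026846.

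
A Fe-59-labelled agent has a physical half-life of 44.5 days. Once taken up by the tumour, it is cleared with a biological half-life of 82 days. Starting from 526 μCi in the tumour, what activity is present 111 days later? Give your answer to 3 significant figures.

1/t_eff = 1/t_phys + 1/t_biol = 1/44.5 + 1/82 = 0.034667 per day.
t_eff = 44.5 × 82 / (44.5 + 82) ≈ 28.846 days.
Remaining = 526 × (1/2)^(111/28.846) = 526 × (1/2)^3.848 ≈ 36.527 μCi.

36.5 μCi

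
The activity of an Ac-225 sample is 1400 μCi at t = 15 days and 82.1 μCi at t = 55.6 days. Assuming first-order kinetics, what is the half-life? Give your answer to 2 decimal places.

9.92 days

Over Δt = 55.6 − 15 = 40.6 days, the level fell by a factor of 1400/82.1 ≈ 17.052.
n = log₂(17.052) ≈ 4.0919 half-lives, so t½ = 40.6/4.0919 ≈ 9.922 days.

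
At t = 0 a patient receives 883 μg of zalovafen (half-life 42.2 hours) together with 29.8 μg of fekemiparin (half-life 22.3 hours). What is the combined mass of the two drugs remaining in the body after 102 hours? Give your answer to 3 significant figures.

zalovafen: 883 × (1/2)^(102/42.2) = 883 × (1/2)^2.4171 ≈ 165.33 μg.
fekemiparin: 29.8 × (1/2)^(102/22.3) = 29.8 × (1/2)^4.574 ≈ 1.2511 μg.
Total = 165.33 + 1.2511 ≈ 166.58 μg.

167 μg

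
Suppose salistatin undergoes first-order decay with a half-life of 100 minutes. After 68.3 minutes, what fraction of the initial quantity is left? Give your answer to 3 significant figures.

0.623

n = 68.3/100 ≈ 0.683 half-lives.
Fraction remaining = (1/2)^0.683 ≈ 0.62287.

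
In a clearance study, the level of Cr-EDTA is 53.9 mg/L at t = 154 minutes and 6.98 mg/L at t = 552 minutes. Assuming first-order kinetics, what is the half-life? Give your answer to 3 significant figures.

Over Δt = 552 − 154 = 398 minutes, the level fell by a factor of 53.9/6.98 ≈ 7.7221.
n = log₂(7.7221) ≈ 2.949 half-lives, so t½ = 398/2.949 ≈ 134.96 minutes.

135 minutes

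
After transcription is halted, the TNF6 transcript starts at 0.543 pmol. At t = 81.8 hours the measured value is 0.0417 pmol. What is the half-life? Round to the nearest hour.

22 hours

A/A₀ = 0.0417/0.543 ≈ 0.076796.
n = log₂(13.022) ≈ 3.7028 half-lives elapsed in 81.8 hours.
t½ = 81.8/3.7028 ≈ 22.091 hours.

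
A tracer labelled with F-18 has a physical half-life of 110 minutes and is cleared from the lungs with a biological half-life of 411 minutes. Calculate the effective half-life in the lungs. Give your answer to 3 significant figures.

1/t_eff = 1/t_phys + 1/t_biol = 1/110 + 1/411 = 0.011524 per minute.
t_eff = 110 × 411 / (110 + 411) ≈ 86.775 minutes.

86.8 minutes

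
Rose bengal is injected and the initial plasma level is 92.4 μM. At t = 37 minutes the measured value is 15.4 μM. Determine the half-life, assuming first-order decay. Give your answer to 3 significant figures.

14.3 minutes

A/A₀ = 15.4/92.4 ≈ 0.16667.
n = log₂(6) ≈ 2.585 half-lives elapsed in 37 minutes.
t½ = 37/2.585 ≈ 14.314 minutes.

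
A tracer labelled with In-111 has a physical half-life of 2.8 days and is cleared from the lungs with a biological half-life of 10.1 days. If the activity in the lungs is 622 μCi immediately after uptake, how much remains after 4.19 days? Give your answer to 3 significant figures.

1/t_eff = 1/t_phys + 1/t_biol = 1/2.8 + 1/10.1 = 0.45615 per day.
t_eff = 2.8 × 10.1 / (2.8 + 10.1) ≈ 2.1922 days.
Remaining = 622 × (1/2)^(4.19/2.1922) = 622 × (1/2)^1.9113 ≈ 165.36 μCi.

165 μCi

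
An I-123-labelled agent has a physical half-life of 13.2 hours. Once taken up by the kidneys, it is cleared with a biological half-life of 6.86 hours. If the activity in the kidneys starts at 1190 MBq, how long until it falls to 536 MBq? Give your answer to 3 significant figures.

1/t_eff = 1/t_phys + 1/t_biol = 1/13.2 + 1/6.86 = 0.22153 per hour.
t_eff = 13.2 × 6.86 / (13.2 + 6.86) ≈ 4.5141 hours.
n = log₂(1190/536) ≈ 1.1507; t = 1.1507 × 4.5141 ≈ 5.1941 hours.

5.19 hours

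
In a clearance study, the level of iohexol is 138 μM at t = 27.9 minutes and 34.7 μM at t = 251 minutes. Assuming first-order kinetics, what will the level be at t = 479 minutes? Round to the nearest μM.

8 μM

Over Δt = 251 − 27.9 = 223.1 minutes, the level fell by a factor of 138/34.7 ≈ 3.9769.
n = log₂(3.9769) ≈ 1.9917 half-lives, so t½ = 223.1/1.9917 ≈ 112.02 minutes.
From t = 251 to t = 479: 34.7 × (1/2)^((479−251)/112.02) ≈ 8.4647 μM.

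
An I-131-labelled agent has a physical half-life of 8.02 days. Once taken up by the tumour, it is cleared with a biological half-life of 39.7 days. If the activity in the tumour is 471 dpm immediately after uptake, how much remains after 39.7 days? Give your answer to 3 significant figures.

1/t_eff = 1/t_phys + 1/t_biol = 1/8.02 + 1/39.7 = 0.14988 per day.
t_eff = 8.02 × 39.7 / (8.02 + 39.7) ≈ 6.6721 days.
Remaining = 471 × (1/2)^(39.7/6.6721) = 471 × (1/2)^5.9501 ≈ 7.6182 dpm.

7.62 dpm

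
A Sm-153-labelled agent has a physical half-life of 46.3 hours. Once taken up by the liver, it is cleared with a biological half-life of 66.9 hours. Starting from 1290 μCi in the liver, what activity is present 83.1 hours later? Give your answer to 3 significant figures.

157 μCi

1/t_eff = 1/t_phys + 1/t_biol = 1/46.3 + 1/66.9 = 0.036546 per hour.
t_eff = 46.3 × 66.9 / (46.3 + 66.9) ≈ 27.363 hours.
Remaining = 1290 × (1/2)^(83.1/27.363) = 1290 × (1/2)^3.037 ≈ 157.17 μCi.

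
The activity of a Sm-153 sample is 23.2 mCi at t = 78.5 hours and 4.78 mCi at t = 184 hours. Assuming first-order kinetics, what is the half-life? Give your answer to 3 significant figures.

Over Δt = 184 − 78.5 = 105.5 hours, the level fell by a factor of 23.2/4.78 ≈ 4.8536.
n = log₂(4.8536) ≈ 2.279 half-lives, so t½ = 105.5/2.279 ≈ 46.291 hours.

46.3 hours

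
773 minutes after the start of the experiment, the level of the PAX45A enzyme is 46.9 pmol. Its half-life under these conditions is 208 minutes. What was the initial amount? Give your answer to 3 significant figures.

Number of half-lives elapsed: n = 773/208 ≈ 3.7163.
A₀ = A × 2^n = 46.9 × 2^3.7163 = 46.9 × 13.144 ≈ 616.46 pmol.

616 pmol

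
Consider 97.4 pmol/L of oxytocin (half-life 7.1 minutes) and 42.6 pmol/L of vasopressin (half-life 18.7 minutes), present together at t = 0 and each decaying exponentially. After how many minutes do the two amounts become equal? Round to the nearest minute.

14 minutes

Set 97.4·(1/2)^(t/7.1) = 42.6·(1/2)^(t/18.7).
Taking log₂: log₂(97.4/42.6) = t·(1/7.1 − 1/18.7).
log₂(2.2864) = 1.1931; 1/7.1 − 1/18.7 = 0.087369.
t = 1.1931 / 0.087369 ≈ 13.655 minutes.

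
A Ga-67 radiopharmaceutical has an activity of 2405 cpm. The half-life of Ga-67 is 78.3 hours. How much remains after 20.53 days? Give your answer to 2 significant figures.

31 cpm

Convert the elapsed time: 20.53 days = 492.72 hours.
Number of half-lives: n = 492.72/78.3 ≈ 6.2927.
Remaining = 2405 × (1/2)^6.2927 = 2405 × 0.012756 ≈ 30.677 cpm.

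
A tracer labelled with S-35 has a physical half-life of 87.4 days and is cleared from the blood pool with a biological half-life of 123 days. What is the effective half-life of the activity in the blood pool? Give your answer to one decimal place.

1/t_eff = 1/t_phys + 1/t_biol = 1/87.4 + 1/123 = 0.019572 per day.
t_eff = 87.4 × 123 / (87.4 + 123) ≈ 51.094 days.

51.1 days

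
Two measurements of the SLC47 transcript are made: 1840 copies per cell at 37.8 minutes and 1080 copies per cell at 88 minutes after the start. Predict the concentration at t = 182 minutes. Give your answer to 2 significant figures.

400 copies per cell

Over Δt = 88 − 37.8 = 50.2 minutes, the level fell by a factor of 1840/1080 ≈ 1.7037.
n = log₂(1.7037) ≈ 0.76867 half-lives, so t½ = 50.2/0.76867 ≈ 65.307 minutes.
From t = 88 to t = 182: 1080 × (1/2)^((182−88)/65.307) ≈ 398.23 copies per cell.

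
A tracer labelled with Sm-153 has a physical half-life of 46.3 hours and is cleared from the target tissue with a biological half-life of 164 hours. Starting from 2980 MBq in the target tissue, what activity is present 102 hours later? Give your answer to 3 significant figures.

1/t_eff = 1/t_phys + 1/t_biol = 1/46.3 + 1/164 = 0.027696 per hour.
t_eff = 46.3 × 164 / (46.3 + 164) ≈ 36.107 hours.
Remaining = 2980 × (1/2)^(102/36.107) = 2980 × (1/2)^2.825 ≈ 420.55 MBq.

421 MBq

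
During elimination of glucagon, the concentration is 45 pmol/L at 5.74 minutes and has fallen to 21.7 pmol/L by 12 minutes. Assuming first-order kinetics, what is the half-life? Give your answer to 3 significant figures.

5.95 minutes

Over Δt = 12 − 5.74 = 6.26 minutes, the level fell by a factor of 45/21.7 ≈ 2.0737.
n = log₂(2.0737) ≈ 1.0522 half-lives, so t½ = 6.26/1.0522 ≈ 5.9493 minutes.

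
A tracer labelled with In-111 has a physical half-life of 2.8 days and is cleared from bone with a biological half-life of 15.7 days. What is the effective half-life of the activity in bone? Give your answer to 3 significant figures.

2.38 days

1/t_eff = 1/t_phys + 1/t_biol = 1/2.8 + 1/15.7 = 0.42084 per day.
t_eff = 2.8 × 15.7 / (2.8 + 15.7) ≈ 2.3762 days.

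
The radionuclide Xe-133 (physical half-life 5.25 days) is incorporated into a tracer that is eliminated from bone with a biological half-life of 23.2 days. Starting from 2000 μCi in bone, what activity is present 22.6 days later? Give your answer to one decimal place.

51.5 μCi

1/t_eff = 1/t_phys + 1/t_biol = 1/5.25 + 1/23.2 = 0.23358 per day.
t_eff = 5.25 × 23.2 / (5.25 + 23.2) ≈ 4.2812 days.
Remaining = 2000 × (1/2)^(22.6/4.2812) = 2000 × (1/2)^5.2789 ≈ 51.514 μCi.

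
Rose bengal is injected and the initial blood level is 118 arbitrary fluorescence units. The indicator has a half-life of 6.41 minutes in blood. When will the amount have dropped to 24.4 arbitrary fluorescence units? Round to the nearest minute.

15 minutes

Fraction remaining = 24.4/118 ≈ 0.20678.
n = log₂(118/24.4) = ln(4.8361)/ln 2 ≈ 2.2738 half-lives.
t = n × t½ = 2.2738 × 6.41 ≈ 14.575 minutes.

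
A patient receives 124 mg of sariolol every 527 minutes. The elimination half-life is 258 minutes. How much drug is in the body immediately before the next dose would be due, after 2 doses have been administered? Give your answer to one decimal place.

The 2 doses were given 1054, 527 minutes ago.
Total = 124·(1/2)^(1054/258) + 124·(1/2)^(527/258)
      = 7.3052 + 30.097 ≈ 37.402 mg.

37.4 mg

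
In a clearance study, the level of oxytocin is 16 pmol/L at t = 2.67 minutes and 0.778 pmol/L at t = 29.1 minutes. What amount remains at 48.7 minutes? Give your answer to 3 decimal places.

Over Δt = 29.1 − 2.67 = 26.43 minutes, the level fell by a factor of 16/0.778 ≈ 20.566.
n = log₂(20.566) ≈ 4.3622 half-lives, so t½ = 26.43/4.3622 ≈ 6.0589 minutes.
From t = 29.1 to t = 48.7: 0.778 × (1/2)^((48.7−29.1)/6.0589) ≈ 0.082638 pmol/L.

0.083 pmol/L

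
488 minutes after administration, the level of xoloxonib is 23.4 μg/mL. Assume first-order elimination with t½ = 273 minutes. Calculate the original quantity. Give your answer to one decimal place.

80.8 μg/mL

Number of half-lives elapsed: n = 488/273 ≈ 1.7875.
A₀ = A × 2^n = 23.4 × 2^1.7875 = 23.4 × 3.4523 ≈ 80.783 μg/mL.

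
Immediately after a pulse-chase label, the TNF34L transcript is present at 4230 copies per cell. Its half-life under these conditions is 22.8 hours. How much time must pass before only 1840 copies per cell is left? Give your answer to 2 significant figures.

Fraction remaining = 1840/4230 ≈ 0.43499.
n = log₂(4230/1840) = ln(2.2989)/ln 2 ≈ 1.201 half-lives.
t = n × t½ = 1.201 × 22.8 ≈ 27.382 hours.

27 hours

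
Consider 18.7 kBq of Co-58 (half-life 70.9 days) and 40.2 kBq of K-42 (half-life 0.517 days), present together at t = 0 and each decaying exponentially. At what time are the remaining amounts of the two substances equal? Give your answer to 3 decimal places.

0.575 days

Set 18.7·(1/2)^(t/70.9) = 40.2·(1/2)^(t/0.517).
Taking log₂: log₂(18.7/40.2) = t·(1/70.9 − 1/0.517).
log₂(0.46517) = -1.1042; 1/70.9 − 1/0.517 = -1.9201.
t = -1.1042 / -1.9201 ≈ 0.57504 days.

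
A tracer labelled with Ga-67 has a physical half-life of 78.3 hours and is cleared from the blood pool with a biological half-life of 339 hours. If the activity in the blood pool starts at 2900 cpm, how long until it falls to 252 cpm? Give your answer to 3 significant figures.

224 hours

1/t_eff = 1/t_phys + 1/t_biol = 1/78.3 + 1/339 = 0.015721 per hour.
t_eff = 78.3 × 339 / (78.3 + 339) ≈ 63.608 hours.
n = log₂(2900/252) ≈ 3.5246; t = 3.5246 × 63.608 ≈ 224.19 hours.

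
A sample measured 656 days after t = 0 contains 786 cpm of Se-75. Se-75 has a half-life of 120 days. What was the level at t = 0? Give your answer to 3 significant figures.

34800 cpm

Number of half-lives elapsed: n = 656/120 ≈ 5.4667.
A₀ = A × 2^n = 786 × 2^5.4667 = 786 × 44.221 ≈ 34758 cpm.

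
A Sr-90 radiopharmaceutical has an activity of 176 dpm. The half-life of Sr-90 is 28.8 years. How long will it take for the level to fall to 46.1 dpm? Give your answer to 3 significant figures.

Fraction remaining = 46.1/176 ≈ 0.26193.
n = log₂(176/46.1) = ln(3.8178)/ln 2 ≈ 1.9327 half-lives.
t = n × t½ = 1.9327 × 28.8 ≈ 55.663 years.

55.7 years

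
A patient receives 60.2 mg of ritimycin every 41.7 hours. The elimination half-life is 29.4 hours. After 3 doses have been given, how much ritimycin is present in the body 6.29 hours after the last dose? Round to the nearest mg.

The 3 doses were given 89.69, 47.99, 6.29 hours ago.
Total = 60.2·(1/2)^(89.69/29.4) + 60.2·(1/2)^(47.99/29.4) + 60.2·(1/2)^(6.29/29.4)
      = 7.2652 + 19.419 + 51.903 ≈ 78.587 mg.

79 mg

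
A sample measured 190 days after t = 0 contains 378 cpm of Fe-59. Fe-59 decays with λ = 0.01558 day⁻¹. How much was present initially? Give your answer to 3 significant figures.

t½ = ln 2 / λ = 0.69315 / 0.01558 ≈ 44.49 days.
Number of half-lives elapsed: n = 190/44.49 ≈ 4.2707.
A₀ = A × 2^n = 378 × 2^4.2707 = 378 × 19.302 ≈ 7296.1 cpm.

7300 cpm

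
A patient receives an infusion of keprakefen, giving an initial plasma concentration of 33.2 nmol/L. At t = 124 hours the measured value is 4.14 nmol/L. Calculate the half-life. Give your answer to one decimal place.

A/A₀ = 4.14/33.2 ≈ 0.1247.
n = log₂(8.0193) ≈ 3.0035 half-lives elapsed in 124 hours.
t½ = 124/3.0035 ≈ 41.285 hours.

41.3 hours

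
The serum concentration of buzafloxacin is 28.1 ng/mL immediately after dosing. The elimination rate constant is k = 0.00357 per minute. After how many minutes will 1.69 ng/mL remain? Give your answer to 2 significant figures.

790 minutes

t½ = ln 2 / k = 0.69315 / 0.00357 ≈ 194.16 minutes.
Fraction remaining = 1.69/28.1 ≈ 0.060142.
n = log₂(28.1/1.69) = ln(16.627)/ln 2 ≈ 4.0555 half-lives.
t = n × t½ = 4.0555 × 194.16 ≈ 787.41 minutes.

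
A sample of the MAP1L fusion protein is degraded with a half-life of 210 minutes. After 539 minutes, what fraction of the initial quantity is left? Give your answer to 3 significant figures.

n = 539/210 ≈ 2.5667 half-lives.
Fraction remaining = (1/2)^2.5667 ≈ 0.16879.

0.169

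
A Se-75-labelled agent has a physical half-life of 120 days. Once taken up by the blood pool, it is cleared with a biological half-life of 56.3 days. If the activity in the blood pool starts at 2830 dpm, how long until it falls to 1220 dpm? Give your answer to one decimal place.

46.5 days

1/t_eff = 1/t_phys + 1/t_biol = 1/120 + 1/56.3 = 0.026095 per day.
t_eff = 120 × 56.3 / (120 + 56.3) ≈ 38.321 days.
n = log₂(2830/1220) ≈ 1.2139; t = 1.2139 × 38.321 ≈ 46.519 days.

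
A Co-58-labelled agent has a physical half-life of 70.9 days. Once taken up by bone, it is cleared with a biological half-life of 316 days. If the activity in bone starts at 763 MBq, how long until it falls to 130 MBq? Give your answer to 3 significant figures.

1/t_eff = 1/t_phys + 1/t_biol = 1/70.9 + 1/316 = 0.017269 per day.
t_eff = 70.9 × 316 / (70.9 + 316) ≈ 57.907 days.
n = log₂(763/130) ≈ 2.5532; t = 2.5532 × 57.907 ≈ 147.85 days.

148 days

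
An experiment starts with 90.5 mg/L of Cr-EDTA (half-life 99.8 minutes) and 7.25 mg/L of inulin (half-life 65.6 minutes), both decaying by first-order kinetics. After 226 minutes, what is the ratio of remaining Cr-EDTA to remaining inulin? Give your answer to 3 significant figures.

Cr-EDTA: 90.5 × (1/2)^(226/99.8) = 90.5 × (1/2)^2.2645 ≈ 18.835 mg/L.
inulin: 7.25 × (1/2)^(226/65.6) = 7.25 × (1/2)^3.4451 ≈ 0.66566 mg/L.
Ratio ≈ 18.835 / 0.66566 ≈ 28.295.

28.3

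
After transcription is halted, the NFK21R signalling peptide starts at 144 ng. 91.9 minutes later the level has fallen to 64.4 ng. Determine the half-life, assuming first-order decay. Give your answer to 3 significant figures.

A/A₀ = 64.4/144 ≈ 0.44722.
n = log₂(2.236) ≈ 1.1609 half-lives elapsed in 91.9 minutes.
t½ = 91.9/1.1609 ≈ 79.16 minutes.

79.2 minutes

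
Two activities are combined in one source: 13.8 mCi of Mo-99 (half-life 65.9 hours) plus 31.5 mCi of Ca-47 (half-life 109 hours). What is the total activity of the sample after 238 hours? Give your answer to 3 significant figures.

8.06 mCi

Mo-99: 13.8 × (1/2)^(238/65.9) = 13.8 × (1/2)^3.6115 ≈ 1.129 mCi.
Ca-47: 31.5 × (1/2)^(238/109) = 31.5 × (1/2)^2.1835 ≈ 6.9345 mCi.
Total = 1.129 + 6.9345 ≈ 8.0635 mCi.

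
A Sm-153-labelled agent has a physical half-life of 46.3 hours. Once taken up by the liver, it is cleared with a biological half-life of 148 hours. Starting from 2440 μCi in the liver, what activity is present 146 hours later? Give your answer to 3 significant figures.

1/t_eff = 1/t_phys + 1/t_biol = 1/46.3 + 1/148 = 0.028355 per hour.
t_eff = 46.3 × 148 / (46.3 + 148) ≈ 35.267 hours.
Remaining = 2440 × (1/2)^(146/35.267) = 2440 × (1/2)^4.1398 ≈ 138.41 μCi.

138 μCi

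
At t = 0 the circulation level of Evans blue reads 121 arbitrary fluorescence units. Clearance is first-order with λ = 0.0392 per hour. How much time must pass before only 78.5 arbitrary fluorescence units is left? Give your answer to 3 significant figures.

t½ = ln 2 / λ = 0.69315 / 0.0392 ≈ 17.682 hours.
Fraction remaining = 78.5/121 ≈ 0.64876.
n = log₂(121/78.5) = ln(1.5414)/ln 2 ≈ 0.62424 half-lives.
t = n × t½ = 0.62424 × 17.682 ≈ 11.038 hours.

11.0 hours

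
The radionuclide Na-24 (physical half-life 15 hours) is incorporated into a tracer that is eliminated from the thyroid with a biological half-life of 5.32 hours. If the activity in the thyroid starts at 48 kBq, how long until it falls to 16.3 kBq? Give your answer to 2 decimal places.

6.12 hours

1/t_eff = 1/t_phys + 1/t_biol = 1/15 + 1/5.32 = 0.25464 per hour.
t_eff = 15 × 5.32 / (15 + 5.32) ≈ 3.9272 hours.
n = log₂(48/16.3) ≈ 1.5582; t = 1.5582 × 3.9272 ≈ 6.1192 hours.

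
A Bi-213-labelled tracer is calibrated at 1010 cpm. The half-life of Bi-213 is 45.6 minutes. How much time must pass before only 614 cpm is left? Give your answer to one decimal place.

Fraction remaining = 614/1010 ≈ 0.60792.
n = log₂(1010/614) = ln(1.645)/ln 2 ≈ 0.71804 half-lives.
t = n × t½ = 0.71804 × 45.6 ≈ 32.743 minutes.

32.7 minutes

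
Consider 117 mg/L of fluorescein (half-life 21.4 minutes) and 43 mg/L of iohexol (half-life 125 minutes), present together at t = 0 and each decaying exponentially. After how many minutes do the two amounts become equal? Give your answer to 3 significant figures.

Set 117·(1/2)^(t/21.4) = 43·(1/2)^(t/125).
Taking log₂: log₂(117/43) = t·(1/21.4 − 1/125).
log₂(2.7209) = 1.4441; 1/21.4 − 1/125 = 0.038729.
t = 1.4441 / 0.038729 ≈ 37.287 minutes.

37.3 minutes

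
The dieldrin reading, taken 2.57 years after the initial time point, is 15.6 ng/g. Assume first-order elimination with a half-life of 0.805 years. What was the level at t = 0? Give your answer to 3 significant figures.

Number of half-lives elapsed: n = 2.57/0.805 ≈ 3.1925.
A₀ = A × 2^n = 15.6 × 2^3.1925 = 15.6 × 9.1422 ≈ 142.62 ng/g.

143 ng/g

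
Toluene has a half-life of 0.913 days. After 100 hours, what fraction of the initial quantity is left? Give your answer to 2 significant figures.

100 hours = 4.16667 days.
n = 4.16667/0.913 ≈ 4.5637 half-lives.
Fraction remaining = (1/2)^4.5637 ≈ 0.042285.

0.042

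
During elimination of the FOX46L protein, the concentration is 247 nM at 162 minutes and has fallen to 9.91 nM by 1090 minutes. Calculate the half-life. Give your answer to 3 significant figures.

Over Δt = 1090 − 162 = 928 minutes, the level fell by a factor of 247/9.91 ≈ 24.924.
n = log₂(24.924) ≈ 4.6395 half-lives, so t½ = 928/4.6395 ≈ 200.02 minutes.

200 minutes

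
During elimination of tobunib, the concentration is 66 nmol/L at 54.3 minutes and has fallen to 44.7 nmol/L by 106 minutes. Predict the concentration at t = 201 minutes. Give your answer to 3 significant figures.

21.8 nmol/L

Over Δt = 106 − 54.3 = 51.7 minutes, the level fell by a factor of 66/44.7 ≈ 1.4765.
n = log₂(1.4765) ≈ 0.56219 half-lives, so t½ = 51.7/0.56219 ≈ 91.962 minutes.
From t = 106 to t = 201: 44.7 × (1/2)^((201−106)/91.962) ≈ 21.844 nmol/L.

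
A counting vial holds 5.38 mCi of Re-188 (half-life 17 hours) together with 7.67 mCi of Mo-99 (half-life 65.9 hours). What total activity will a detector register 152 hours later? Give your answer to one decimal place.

1.6 mCi

Re-188: 5.38 × (1/2)^(152/17) = 5.38 × (1/2)^8.9412 ≈ 0.010945 mCi.
Mo-99: 7.67 × (1/2)^(152/65.9) = 7.67 × (1/2)^2.3065 ≈ 1.5505 mCi.
Total = 0.010945 + 1.5505 ≈ 1.5614 mCi.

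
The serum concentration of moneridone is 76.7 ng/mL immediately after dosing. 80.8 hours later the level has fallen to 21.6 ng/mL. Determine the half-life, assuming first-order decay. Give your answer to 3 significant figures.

44.2 hours

A/A₀ = 21.6/76.7 ≈ 0.28162.
n = log₂(3.5509) ≈ 1.8282 half-lives elapsed in 80.8 hours.
t½ = 80.8/1.8282 ≈ 44.197 hours.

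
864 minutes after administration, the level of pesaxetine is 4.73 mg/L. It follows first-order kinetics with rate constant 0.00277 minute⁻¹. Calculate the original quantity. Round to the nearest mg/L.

t½ = ln 2 / λ = 0.69315 / 0.00277 ≈ 250.23 minutes.
Number of half-lives elapsed: n = 864/250.23 ≈ 3.4528.
A₀ = A × 2^n = 4.73 × 2^3.4528 = 4.73 × 10.949 ≈ 51.79 mg/L.

52 mg/L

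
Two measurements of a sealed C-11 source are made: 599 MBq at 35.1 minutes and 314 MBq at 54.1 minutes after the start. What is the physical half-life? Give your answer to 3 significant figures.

20.4 minutes

Over Δt = 54.1 − 35.1 = 19 minutes, the level fell by a factor of 599/314 ≈ 1.9076.
n = log₂(1.9076) ≈ 0.93179 half-lives, so t½ = 19/0.93179 ≈ 20.391 minutes.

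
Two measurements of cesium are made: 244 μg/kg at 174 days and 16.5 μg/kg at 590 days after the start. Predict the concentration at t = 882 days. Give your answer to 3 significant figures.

Over Δt = 590 − 174 = 416 days, the level fell by a factor of 244/16.5 ≈ 14.788.
n = log₂(14.788) ≈ 3.8863 half-lives, so t½ = 416/3.8863 ≈ 107.04 days.
From t = 590 to t = 882: 16.5 × (1/2)^((882−590)/107.04) ≈ 2.4906 μg/kg.

2.49 μg/kg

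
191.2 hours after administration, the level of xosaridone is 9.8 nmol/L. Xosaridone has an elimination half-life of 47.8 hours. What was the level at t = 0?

156.8 nmol/L

Number of half-lives elapsed: n = 191.2/47.8 ≈ 4.
A₀ = A × 2^n = 9.8 × 2^4 = 9.8 × 16 ≈ 156.8 nmol/L.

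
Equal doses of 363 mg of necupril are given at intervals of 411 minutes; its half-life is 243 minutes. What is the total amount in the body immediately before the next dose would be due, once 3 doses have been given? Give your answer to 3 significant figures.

158 mg

The 3 doses were given 1233, 822, 411 minutes ago.
Total = 363·(1/2)^(1233/243) + 363·(1/2)^(822/243) + 363·(1/2)^(411/243)
      = 10.776 + 34.802 + 112.4 ≈ 157.98 mg.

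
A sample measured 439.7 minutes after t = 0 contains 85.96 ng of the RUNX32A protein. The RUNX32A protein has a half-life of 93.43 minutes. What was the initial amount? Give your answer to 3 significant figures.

Number of half-lives elapsed: n = 439.7/93.43 ≈ 4.7062.
A₀ = A × 2^n = 85.96 × 2^4.7062 = 85.96 × 26.104 ≈ 2243.9 ng.

2240 ng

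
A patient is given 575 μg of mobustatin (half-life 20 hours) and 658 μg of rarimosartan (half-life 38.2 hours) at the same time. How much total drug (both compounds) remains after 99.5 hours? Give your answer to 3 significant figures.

126 μg

mobustatin: 575 × (1/2)^(99.5/20) = 575 × (1/2)^4.975 ≈ 18.283 μg.
rarimosartan: 658 × (1/2)^(99.5/38.2) = 658 × (1/2)^2.6047 ≈ 108.18 μg.
Total = 18.283 + 108.18 ≈ 126.46 μg.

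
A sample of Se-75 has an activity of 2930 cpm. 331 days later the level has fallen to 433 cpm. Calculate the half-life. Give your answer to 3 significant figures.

A/A₀ = 433/2930 ≈ 0.14778.
n = log₂(6.7667) ≈ 2.7585 half-lives elapsed in 331 days.
t½ = 331/2.7585 ≈ 119.99 days.

120 days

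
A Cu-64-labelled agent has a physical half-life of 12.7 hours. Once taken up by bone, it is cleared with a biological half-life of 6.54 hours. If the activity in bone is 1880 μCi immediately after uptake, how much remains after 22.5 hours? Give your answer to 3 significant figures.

50.7 μCi

1/t_eff = 1/t_phys + 1/t_biol = 1/12.7 + 1/6.54 = 0.23165 per hour.
t_eff = 12.7 × 6.54 / (12.7 + 6.54) ≈ 4.3169 hours.
Remaining = 1880 × (1/2)^(22.5/4.3169) = 1880 × (1/2)^5.212 ≈ 50.72 μCi.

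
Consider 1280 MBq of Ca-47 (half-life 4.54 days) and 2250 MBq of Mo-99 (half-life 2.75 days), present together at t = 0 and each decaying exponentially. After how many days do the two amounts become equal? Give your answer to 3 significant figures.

Set 1280·(1/2)^(t/4.54) = 2250·(1/2)^(t/2.75).
Taking log₂: log₂(1280/2250) = t·(1/4.54 − 1/2.75).
log₂(0.56889) = -0.81378; 1/4.54 − 1/2.75 = -0.14337.
t = -0.81378 / -0.14337 ≈ 5.676 days.

5.68 days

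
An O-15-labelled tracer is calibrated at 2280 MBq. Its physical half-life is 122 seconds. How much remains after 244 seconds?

570 MBq

Elapsed time is 2 half-lives (244/122).
Each half-life halves the amount: 2280 × (1/2)^2 = 2280/4 = 570 MBq.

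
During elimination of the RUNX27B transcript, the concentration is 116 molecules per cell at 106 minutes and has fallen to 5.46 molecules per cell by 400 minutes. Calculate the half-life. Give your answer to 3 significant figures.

66.7 minutes

Over Δt = 400 − 106 = 294 minutes, the level fell by a factor of 116/5.46 ≈ 21.245.
n = log₂(21.245) ≈ 4.4091 half-lives, so t½ = 294/4.4091 ≈ 66.681 minutes.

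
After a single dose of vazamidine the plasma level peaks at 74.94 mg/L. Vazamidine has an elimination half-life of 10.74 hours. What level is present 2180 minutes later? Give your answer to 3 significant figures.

Convert the elapsed time: 2180 minutes = 36.3333 hours.
Number of half-lives: n = 36.3333/10.74 ≈ 3.383.
Remaining = 74.94 × (1/2)^3.383 = 74.94 × 0.095856 ≈ 7.1834 mg/L.

7.18 mg/L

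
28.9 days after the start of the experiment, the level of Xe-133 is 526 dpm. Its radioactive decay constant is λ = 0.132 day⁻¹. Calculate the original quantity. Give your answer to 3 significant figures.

23900 dpm

t½ = ln 2 / λ = 0.69315 / 0.132 ≈ 5.2511 days.
Number of half-lives elapsed: n = 28.9/5.2511 ≈ 5.5036.
A₀ = A × 2^n = 526 × 2^5.5036 = 526 × 45.368 ≈ 23863 dpm.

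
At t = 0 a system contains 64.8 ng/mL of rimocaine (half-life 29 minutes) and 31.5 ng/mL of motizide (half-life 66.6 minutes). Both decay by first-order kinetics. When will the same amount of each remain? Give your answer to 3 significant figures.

53.5 minutes

Set 64.8·(1/2)^(t/29) = 31.5·(1/2)^(t/66.6).
Taking log₂: log₂(64.8/31.5) = t·(1/29 − 1/66.6).
log₂(2.0571) = 1.0406; 1/29 − 1/66.6 = 0.019468.
t = 1.0406 / 0.019468 ≈ 53.455 minutes.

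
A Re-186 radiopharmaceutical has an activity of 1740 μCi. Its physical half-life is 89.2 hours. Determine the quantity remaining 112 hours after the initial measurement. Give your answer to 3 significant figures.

729 μCi

Number of half-lives: n = 112/89.2 ≈ 1.2556.
Remaining = 1740 × (1/2)^1.2556 = 1740 × 0.41882 ≈ 728.74 μCi.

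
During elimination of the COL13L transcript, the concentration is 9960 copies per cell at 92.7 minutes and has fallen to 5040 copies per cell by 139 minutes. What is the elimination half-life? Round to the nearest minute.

Over Δt = 139 − 92.7 = 46.3 minutes, the level fell by a factor of 9960/5040 ≈ 1.9762.
n = log₂(1.9762) ≈ 0.98272 half-lives, so t½ = 46.3/0.98272 ≈ 47.114 minutes.

47 minutes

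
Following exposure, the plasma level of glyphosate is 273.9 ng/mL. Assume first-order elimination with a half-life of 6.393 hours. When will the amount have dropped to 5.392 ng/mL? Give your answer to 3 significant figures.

36.2 hours

Fraction remaining = 5.392/273.9 ≈ 0.019686.
n = log₂(273.9/5.392) = ln(50.797)/ln 2 ≈ 5.6667 half-lives.
t = n × t½ = 5.6667 × 6.393 ≈ 36.227 hours.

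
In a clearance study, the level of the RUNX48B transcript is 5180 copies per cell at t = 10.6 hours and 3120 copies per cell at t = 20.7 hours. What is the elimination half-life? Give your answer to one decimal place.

13.8 hours

Over Δt = 20.7 − 10.6 = 10.1 hours, the level fell by a factor of 5180/3120 ≈ 1.6603.
n = log₂(1.6603) ≈ 0.73141 half-lives, so t½ = 10.1/0.73141 ≈ 13.809 hours.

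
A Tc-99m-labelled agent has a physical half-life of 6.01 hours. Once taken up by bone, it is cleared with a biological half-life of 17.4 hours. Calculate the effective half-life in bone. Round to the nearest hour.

1/t_eff = 1/t_phys + 1/t_biol = 1/6.01 + 1/17.4 = 0.22386 per hour.
t_eff = 6.01 × 17.4 / (6.01 + 17.4) ≈ 4.4671 hours.

4 hours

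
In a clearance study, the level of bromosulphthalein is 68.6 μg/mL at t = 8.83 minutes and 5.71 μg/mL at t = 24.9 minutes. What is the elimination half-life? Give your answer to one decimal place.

4.5 minutes

Over Δt = 24.9 − 8.83 = 16.07 minutes, the level fell by a factor of 68.6/5.71 ≈ 12.014.
n = log₂(12.014) ≈ 3.5866 half-lives, so t½ = 16.07/3.5866 ≈ 4.4805 minutes.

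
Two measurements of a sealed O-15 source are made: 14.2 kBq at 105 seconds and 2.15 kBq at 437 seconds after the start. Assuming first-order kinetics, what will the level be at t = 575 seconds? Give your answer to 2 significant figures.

Over Δt = 437 − 105 = 332 seconds, the level fell by a factor of 14.2/2.15 ≈ 6.6047.
n = log₂(6.6047) ≈ 2.7235 half-lives, so t½ = 332/2.7235 ≈ 121.9 seconds.
From t = 437 to t = 575: 2.15 × (1/2)^((575−437)/121.9) ≈ 0.98097 kBq.

0.98 kBq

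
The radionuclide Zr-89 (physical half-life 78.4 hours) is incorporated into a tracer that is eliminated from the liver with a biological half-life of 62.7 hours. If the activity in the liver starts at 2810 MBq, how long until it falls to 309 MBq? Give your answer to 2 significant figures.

110 hours

1/t_eff = 1/t_phys + 1/t_biol = 1/78.4 + 1/62.7 = 0.028704 per hour.
t_eff = 78.4 × 62.7 / (78.4 + 62.7) ≈ 34.838 hours.
n = log₂(2810/309) ≈ 3.1849; t = 3.1849 × 34.838 ≈ 110.96 hours.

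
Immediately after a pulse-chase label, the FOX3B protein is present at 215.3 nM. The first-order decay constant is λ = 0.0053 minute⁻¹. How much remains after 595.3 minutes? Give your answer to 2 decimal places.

9.18 nM

t½ = ln 2 / λ = 0.69315 / 0.0053 ≈ 130.78 minutes.
Number of half-lives: n = 595.3/130.78 ≈ 4.5518.
Remaining = 215.3 × (1/2)^4.5518 = 215.3 × 0.042635 ≈ 9.1792 nM.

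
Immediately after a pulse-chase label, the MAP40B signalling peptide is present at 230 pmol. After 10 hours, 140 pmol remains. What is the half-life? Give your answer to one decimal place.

A/A₀ = 140/230 ≈ 0.6087.
n = log₂(1.6429) ≈ 0.71621 half-lives elapsed in 10 hours.
t½ = 10/0.71621 ≈ 13.962 hours.

14.0 hours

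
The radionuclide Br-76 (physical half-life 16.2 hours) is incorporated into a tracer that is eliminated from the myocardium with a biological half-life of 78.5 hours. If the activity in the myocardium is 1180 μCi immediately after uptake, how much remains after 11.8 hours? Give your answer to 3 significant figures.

1/t_eff = 1/t_phys + 1/t_biol = 1/16.2 + 1/78.5 = 0.074467 per hour.
t_eff = 16.2 × 78.5 / (16.2 + 78.5) ≈ 13.429 hours.
Remaining = 1180 × (1/2)^(11.8/13.429) = 1180 × (1/2)^0.87871 ≈ 641.75 μCi.

642 μCi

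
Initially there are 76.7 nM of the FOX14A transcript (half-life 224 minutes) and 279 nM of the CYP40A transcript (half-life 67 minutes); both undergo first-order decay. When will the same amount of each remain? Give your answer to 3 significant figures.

178 minutes

Set 76.7·(1/2)^(t/224) = 279·(1/2)^(t/67).
Taking log₂: log₂(76.7/279) = t·(1/224 − 1/67).
log₂(0.27491) = -1.863; 1/224 − 1/67 = -0.010461.
t = -1.863 / -0.010461 ≈ 178.09 minutes.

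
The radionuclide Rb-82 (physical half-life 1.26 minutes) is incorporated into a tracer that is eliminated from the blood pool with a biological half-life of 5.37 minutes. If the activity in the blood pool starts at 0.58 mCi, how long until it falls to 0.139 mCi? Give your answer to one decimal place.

2.1 minutes

1/t_eff = 1/t_phys + 1/t_biol = 1/1.26 + 1/5.37 = 0.97987 per minute.
t_eff = 1.26 × 5.37 / (1.26 + 5.37) ≈ 1.0205 minutes.
n = log₂(0.58/0.139) ≈ 2.061; t = 2.061 × 1.0205 ≈ 2.1033 minutes.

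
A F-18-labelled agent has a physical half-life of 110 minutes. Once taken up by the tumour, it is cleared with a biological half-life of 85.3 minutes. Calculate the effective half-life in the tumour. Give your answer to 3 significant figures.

1/t_eff = 1/t_phys + 1/t_biol = 1/110 + 1/85.3 = 0.020814 per minute.
t_eff = 110 × 85.3 / (110 + 85.3) ≈ 48.044 minutes.

48.0 minutes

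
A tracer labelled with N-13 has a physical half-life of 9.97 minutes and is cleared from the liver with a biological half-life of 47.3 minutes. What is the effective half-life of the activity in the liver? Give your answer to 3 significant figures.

8.23 minutes

1/t_eff = 1/t_phys + 1/t_biol = 1/9.97 + 1/47.3 = 0.12144 per minute.
t_eff = 9.97 × 47.3 / (9.97 + 47.3) ≈ 8.2343 minutes.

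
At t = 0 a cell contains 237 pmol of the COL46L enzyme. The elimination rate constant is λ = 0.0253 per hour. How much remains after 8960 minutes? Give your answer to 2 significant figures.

t½ = ln 2 / λ = 0.69315 / 0.0253 ≈ 27.397 hours.
Convert the elapsed time: 8960 minutes = 149.333 hours.
Number of half-lives: n = 149.333/27.397 ≈ 5.4507.
Remaining = 237 × (1/2)^5.4507 = 237 × 0.022865 ≈ 5.4191 pmol.

5.4 pmol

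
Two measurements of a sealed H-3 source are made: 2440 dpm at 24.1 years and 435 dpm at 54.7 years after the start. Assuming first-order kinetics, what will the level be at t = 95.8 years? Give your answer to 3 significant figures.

Over Δt = 54.7 − 24.1 = 30.6 years, the level fell by a factor of 2440/435 ≈ 5.6092.
n = log₂(5.6092) ≈ 2.4878 half-lives, so t½ = 30.6/2.4878 ≈ 12.3 years.
From t = 54.7 to t = 95.8: 435 × (1/2)^((95.8−54.7)/12.3) ≈ 42.915 dpm.

42.9 dpm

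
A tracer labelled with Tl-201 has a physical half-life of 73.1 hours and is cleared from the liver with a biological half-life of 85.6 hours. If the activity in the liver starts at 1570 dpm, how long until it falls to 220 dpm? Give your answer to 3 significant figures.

112 hours

1/t_eff = 1/t_phys + 1/t_biol = 1/73.1 + 1/85.6 = 0.025362 per hour.
t_eff = 73.1 × 85.6 / (73.1 + 85.6) ≈ 39.429 hours.
n = log₂(1570/220) ≈ 2.8352; t = 2.8352 × 39.429 ≈ 111.79 hours.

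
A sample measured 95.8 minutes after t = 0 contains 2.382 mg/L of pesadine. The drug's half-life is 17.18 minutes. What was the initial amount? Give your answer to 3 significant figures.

114 mg/L

Number of half-lives elapsed: n = 95.8/17.18 ≈ 5.5763.
A₀ = A × 2^n = 2.382 × 2^5.5763 = 2.382 × 47.711 ≈ 113.65 mg/L.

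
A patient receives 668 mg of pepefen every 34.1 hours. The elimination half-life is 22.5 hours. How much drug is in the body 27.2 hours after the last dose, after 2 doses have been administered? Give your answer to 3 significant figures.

The 2 doses were given 61.3, 27.2 hours ago.
Total = 668·(1/2)^(61.3/22.5) + 668·(1/2)^(27.2/22.5)
      = 101.07 + 288.98 ≈ 390.05 mg.

390 mg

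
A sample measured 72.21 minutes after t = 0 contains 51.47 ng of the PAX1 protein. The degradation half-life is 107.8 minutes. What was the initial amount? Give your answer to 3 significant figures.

Number of half-lives elapsed: n = 72.21/107.8 ≈ 0.66985.
A₀ = A × 2^n = 51.47 × 2^0.66985 = 51.47 × 1.5909 ≈ 81.884 ng.

81.9 ng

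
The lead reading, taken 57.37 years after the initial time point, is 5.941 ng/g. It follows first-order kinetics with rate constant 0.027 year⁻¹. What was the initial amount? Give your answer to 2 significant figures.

28 ng/g

t½ = ln 2 / λ = 0.69315 / 0.027 ≈ 25.672 years.
Number of half-lives elapsed: n = 57.37/25.672 ≈ 2.2347.
A₀ = A × 2^n = 5.941 × 2^2.2347 = 5.941 × 4.7067 ≈ 27.963 ng/g.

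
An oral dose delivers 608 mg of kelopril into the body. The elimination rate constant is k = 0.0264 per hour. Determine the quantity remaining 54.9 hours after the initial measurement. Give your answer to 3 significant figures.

t½ = ln 2 / k = 0.69315 / 0.0264 ≈ 26.256 hours.
Number of half-lives: n = 54.9/26.256 ≈ 2.091.
Remaining = 608 × (1/2)^2.091 = 608 × 0.23472 ≈ 142.71 mg.

143 mg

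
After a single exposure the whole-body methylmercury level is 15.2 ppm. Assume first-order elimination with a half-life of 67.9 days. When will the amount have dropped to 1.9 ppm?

1.9/15.2 = 1/8, so 3 half-lives have elapsed.
t = 3 × 67.9 = 203.7 days.

203.7 days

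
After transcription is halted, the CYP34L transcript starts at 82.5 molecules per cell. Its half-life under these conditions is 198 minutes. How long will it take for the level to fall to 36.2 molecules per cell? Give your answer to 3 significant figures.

Fraction remaining = 36.2/82.5 ≈ 0.43879.
n = log₂(82.5/36.2) = ln(2.279)/ln 2 ≈ 1.1884 half-lives.
t = n × t½ = 1.1884 × 198 ≈ 235.3 minutes.

235 minutes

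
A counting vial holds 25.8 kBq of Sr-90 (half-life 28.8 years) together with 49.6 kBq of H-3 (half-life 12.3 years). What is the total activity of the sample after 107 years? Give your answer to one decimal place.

2.1 kBq

Sr-90: 25.8 × (1/2)^(107/28.8) = 25.8 × (1/2)^3.7153 ≈ 1.9643 kBq.
H-3: 49.6 × (1/2)^(107/12.3) = 49.6 × (1/2)^8.6992 ≈ 0.11933 kBq.
Total = 1.9643 + 0.11933 ≈ 2.0836 kBq.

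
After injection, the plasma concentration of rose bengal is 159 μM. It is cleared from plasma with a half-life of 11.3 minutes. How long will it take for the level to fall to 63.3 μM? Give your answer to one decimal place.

Fraction remaining = 63.3/159 ≈ 0.39811.
n = log₂(159/63.3) = ln(2.5118)/ln 2 ≈ 1.3287 half-lives.
t = n × t½ = 1.3287 × 11.3 ≈ 15.015 minutes.

15.0 minutes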